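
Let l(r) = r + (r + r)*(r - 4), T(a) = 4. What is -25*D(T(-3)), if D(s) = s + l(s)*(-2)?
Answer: 100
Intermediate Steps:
l(r) = r + 2*r*(-4 + r) (l(r) = r + (2*r)*(-4 + r) = r + 2*r*(-4 + r))
D(s) = s - 2*s*(-7 + 2*s) (D(s) = s + (s*(-7 + 2*s))*(-2) = s - 2*s*(-7 + 2*s))
-25*D(T(-3)) = -100*(15 - 4*4) = -100*(15 - 16) = -100*(-1) = -25*(-4) = 100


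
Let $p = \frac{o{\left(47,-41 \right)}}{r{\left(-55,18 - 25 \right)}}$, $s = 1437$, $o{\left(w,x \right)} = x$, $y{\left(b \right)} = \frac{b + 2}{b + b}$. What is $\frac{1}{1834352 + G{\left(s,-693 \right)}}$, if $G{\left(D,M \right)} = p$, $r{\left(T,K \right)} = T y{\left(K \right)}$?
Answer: $\frac{275}{504447374} \approx 5.4515 \cdot 10^{-7}$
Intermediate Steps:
$y{\left(b \right)} = \frac{2 + b}{2 b}$
$r{\left(T,K \right)} = \frac{T \left(2 + K\right)}{2 K}$ ($r{\left(T,K \right)} = T \frac{2 + K}{2 K} = \frac{T \left(2 + K\right)}{2 K}$)
$p = \frac{574}{275}$ ($p = - \frac{41}{\frac{1}{2} \left(-55\right) - \frac{55}{18 - 25}} = - \frac{41}{- \frac{55}{2} - \frac{55}{18 - 25}} = - \frac{41}{- \frac{55}{2} - \frac{55}{-7}} = - \frac{41}{- \frac{55}{2} - - \frac{55}{7}} = - \frac{41}{- \frac{55}{2} + \frac{55}{7}} = - \frac{41}{- \frac{275}{14}} = \left(-41\right) \left(- \frac{14}{275}\right) = \frac{574}{275} \approx 2.0873$)
$G{\left(D,M \right)} = \frac{574}{275}$
$\frac{1}{1834352 + G{\left(s,-693 \right)}} = \frac{1}{1834352 + \frac{574}{275}} = \frac{1}{\frac{504447374}{275}} = \frac{275}{504447374}$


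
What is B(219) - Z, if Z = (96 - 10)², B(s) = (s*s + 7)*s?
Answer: 10497596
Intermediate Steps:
B(s) = s*(7 + s²) (B(s) = (s² + 7)*s = (7 + s²)*s = s*(7 + s²))
Z = 7396 (Z = 86² = 7396)
B(219) - Z = 219*(7 + 219²) - 1*7396 = 219*(7 + 47961) - 7396 = 219*47968 - 7396 = 10504992 - 7396 = 10497596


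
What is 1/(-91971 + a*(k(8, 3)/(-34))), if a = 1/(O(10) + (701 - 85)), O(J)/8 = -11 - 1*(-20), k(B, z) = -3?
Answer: -23392/2151385629 ≈ -1.0873e-5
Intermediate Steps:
O(J) = 72 (O(J) = 8*(-11 - 1*(-20)) = 8*(-11 + 20) = 8*9 = 72)
a = 1/688 (a = 1/(72 + (701 - 85)) = 1/(72 + 616) = 1/688 ≈ 0.0014535)
1/(-91971 + a*(k(8, 3)/(-34))) = 1/(-91971 + (-3/(-34))/688) = 1/(-91971 + (-3*(-1/34))/688) = 1/(-91971 + (1/688)*(3/34)) = 1/(-91971 + 3/23392) = 1/(-2151385629/23392) = -23392/2151385629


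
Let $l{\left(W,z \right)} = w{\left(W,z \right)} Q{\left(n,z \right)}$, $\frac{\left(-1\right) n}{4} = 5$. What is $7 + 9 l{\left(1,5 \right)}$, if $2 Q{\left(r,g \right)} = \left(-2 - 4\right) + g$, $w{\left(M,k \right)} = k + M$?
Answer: $-20$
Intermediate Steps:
$w{\left(M,k \right)} = M + k$
$n = -20$ ($n = \left(-4\right) 5 = -20$)
$Q{\left(r,g \right)} = -3 + \frac{g}{2}$ ($Q{\left(r,g \right)} = \frac{\left(-2 - 4\right) + g}{2} = \frac{-6 + g}{2} = -3 + \frac{g}{2}$)
$l{\left(W,z \right)} = \left(-3 + \frac{z}{2}\right) \left(W + z\right)$ ($l{\left(W,z \right)} = \left(W + z\right) \left(-3 + \frac{z}{2}\right) = \left(-3 + \frac{z}{2}\right) \left(W + z\right)$)
$7 + 9 l{\left(1,5 \right)} = 7 + 9 \frac{\left(-6 + 5\right) \left(1 + 5\right)}{2} = 7 + 9 \cdot \frac{1}{2} \left(-1\right) 6 = 7 + 9 \left(-3\right) = 7 - 27 = -20$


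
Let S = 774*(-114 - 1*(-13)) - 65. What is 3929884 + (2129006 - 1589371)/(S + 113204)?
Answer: 27481786739/6993 ≈ 3.9299e+6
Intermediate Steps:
S = -78239 (S = 774*(-114 + 13) - 65 = 774*(-101) - 65 = -78174 - 65 = -78239)
3929884 + (2129006 - 1589371)/(S + 113204) = 3929884 + (2129006 - 1589371)/(-78239 + 113204) = 3929884 + 539635/34965 = 3929884 + 539635*(1/34965) = 3929884 + 107927/6993 = 27481786739/6993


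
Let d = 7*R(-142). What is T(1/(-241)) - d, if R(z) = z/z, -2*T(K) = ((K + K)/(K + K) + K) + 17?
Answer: -7711/482 ≈ -15.998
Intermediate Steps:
T(K) = -9 - K/2 (T(K) = -(((K + K)/(K + K) + K) + 17)/2 = -(((2*K)/((2*K)) + K) + 17)/2 = -(((2*K)*(1/(2*K)) + K) + 17)/2 = -((1 + K) + 17)/2 = -(18 + K)/2 = -9 - K/2)
R(z) = 1
d = 7 (d = 7*1 = 7)
T(1/(-241)) - d = (-9 - 1/2/(-241)) - 1*7 = (-9 - 1/2*(-1/241)) - 7 = (-9 + 1/482) - 7 = -4337/482 - 7 = -7711/482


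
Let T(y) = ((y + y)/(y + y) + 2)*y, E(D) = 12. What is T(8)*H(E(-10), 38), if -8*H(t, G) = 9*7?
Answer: -189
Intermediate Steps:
H(t, G) = -63/8 (H(t, G) = -9*7/8 = -⅛*63 = -63/8)
T(y) = 3*y (T(y) = ((2*y)/((2*y)) + 2)*y = ((2*y)*(1/(2*y)) + 2)*y = (1 + 2)*y = 3*y)
T(8)*H(E(-10), 38) = (3*8)*(-63/8) = 24*(-63/8) = -189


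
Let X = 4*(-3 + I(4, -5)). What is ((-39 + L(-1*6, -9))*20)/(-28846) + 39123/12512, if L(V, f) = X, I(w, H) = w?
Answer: 24723923/7846112 ≈ 3.1511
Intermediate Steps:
X = 4 (X = 4*(-3 + 4) = 4*1 = 4)
L(V, f) = 4
((-39 + L(-1*6, -9))*20)/(-28846) + 39123/12512 = ((-39 + 4)*20)/(-28846) + 39123/12512 = -35*20*(-1/28846) + 39123*(1/12512) = -700*(-1/28846) + 1701/544 = 350/14423 + 1701/544 = 24723923/7846112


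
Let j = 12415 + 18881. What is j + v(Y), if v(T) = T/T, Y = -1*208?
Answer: 31297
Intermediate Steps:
Y = -208
v(T) = 1
j = 31296
j + v(Y) = 31296 + 1 = 31297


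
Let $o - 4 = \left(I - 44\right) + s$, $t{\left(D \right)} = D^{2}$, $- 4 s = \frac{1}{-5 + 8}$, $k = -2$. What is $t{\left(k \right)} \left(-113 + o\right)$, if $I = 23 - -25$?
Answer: $- \frac{1261}{3} \approx -420.33$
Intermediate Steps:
$I = 48$ ($I = 23 + 25 = 48$)
$s = - \frac{1}{12}$ ($s = - \frac{1}{4 \left(-5 + 8\right)} = - \frac{1}{4 \cdot 3} = \left(- \frac{1}{4}\right) \frac{1}{3} = - \frac{1}{12} \approx -0.083333$)
$o = \frac{95}{12}$ ($o = 4 + \left(\left(48 - 44\right) - \frac{1}{12}\right) = 4 + \left(4 - \frac{1}{12}\right) = 4 + \frac{47}{12} = \frac{95}{12} \approx 7.9167$)
$t{\left(k \right)} \left(-113 + o\right) = \left(-2\right)^{2} \left(-113 + \frac{95}{12}\right) = 4 \left(- \frac{1261}{12}\right) = - \frac{1261}{3}$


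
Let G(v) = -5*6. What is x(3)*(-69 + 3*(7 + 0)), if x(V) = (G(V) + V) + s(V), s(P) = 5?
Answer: 1056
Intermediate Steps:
G(v) = -30
x(V) = -25 + V (x(V) = (-30 + V) + 5 = -25 + V)
x(3)*(-69 + 3*(7 + 0)) = (-25 + 3)*(-69 + 3*(7 + 0)) = -22*(-69 + 3*7) = -22*(-69 + 21) = -22*(-48) = 1056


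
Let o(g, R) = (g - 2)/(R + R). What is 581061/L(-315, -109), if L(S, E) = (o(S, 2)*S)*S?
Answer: -2444/33075 ≈ -0.073893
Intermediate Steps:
o(g, R) = (-2 + g)/(2*R) (o(g, R) = (-2 + g)/((2*R)) = (-2 + g)*(1/(2*R)) = (-2 + g)/(2*R))
L(S, E) = S²*(-½ + S/4) (L(S, E) = (((½)*(-2 + S)/2)*S)*S = (((½)*(½)*(-2 + S))*S)*S = ((-½ + S/4)*S)*S = (S*(-½ + S/4))*S = S²*(-½ + S/4))
581061/L(-315, -109) = 581061/(((¼)*(-315)²*(-2 - 315))) = 581061/(((¼)*99225*(-317))) = 581061/(-31454325/4) = 581061*(-4/31454325) = -2444/33075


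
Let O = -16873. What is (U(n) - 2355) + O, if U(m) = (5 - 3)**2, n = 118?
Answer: -19224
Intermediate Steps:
U(m) = 4 (U(m) = 2**2 = 4)
(U(n) - 2355) + O = (4 - 2355) - 16873 = -2351 - 16873 = -19224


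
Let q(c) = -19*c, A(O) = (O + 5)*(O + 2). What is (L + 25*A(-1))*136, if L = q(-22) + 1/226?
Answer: 7960692/113 ≈ 70449.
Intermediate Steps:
A(O) = (2 + O)*(5 + O) (A(O) = (5 + O)*(2 + O) = (2 + O)*(5 + O))
L = 94469/226 (L = -19*(-22) + 1/226 = 418 + 1/226 = 94469/226 ≈ 418.00)
(L + 25*A(-1))*136 = (94469/226 + 25*(10 + (-1)² + 7*(-1)))*136 = (94469/226 + 25*(10 + 1 - 7))*136 = (94469/226 + 25*4)*136 = (94469/226 + 100)*136 = (117069/226)*136 = 7960692/113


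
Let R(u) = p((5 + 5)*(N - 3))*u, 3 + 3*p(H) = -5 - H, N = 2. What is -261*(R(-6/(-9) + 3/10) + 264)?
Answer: -345361/5 ≈ -69072.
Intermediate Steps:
p(H) = -8/3 - H/3 (p(H) = -1 + (-5 - H)/3 = -1 + (-5/3 - H/3) = -8/3 - H/3)
R(u) = 2*u/3 (R(u) = (-8/3 - (5 + 5)*(2 - 3)/3)*u = (-8/3 - 10*(-1)/3)*u = (-8/3 - 1/3*(-10))*u = (-8/3 + 10/3)*u = 2*u/3)
-261*(R(-6/(-9) + 3/10) + 264) = -261*(2*(-6/(-9) + 3/10)/3 + 264) = -261*(2*(-6*(-1/9) + 3*(1/10))/3 + 264) = -261*(2*(2/3 + 3/10)/3 + 264) = -261*((2/3)*(29/30) + 264) = -261*(29/45 + 264) = -261*11909/45 = -345361/5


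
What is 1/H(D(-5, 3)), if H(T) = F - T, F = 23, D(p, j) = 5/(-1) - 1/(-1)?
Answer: 1/27 ≈ 0.037037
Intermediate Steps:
D(p, j) = -4 (D(p, j) = 5*(-1) - 1*(-1) = -5 + 1 = -4)
H(T) = 23 - T
1/H(D(-5, 3)) = 1/(23 - 1*(-4)) = 1/(23 + 4) = 1/27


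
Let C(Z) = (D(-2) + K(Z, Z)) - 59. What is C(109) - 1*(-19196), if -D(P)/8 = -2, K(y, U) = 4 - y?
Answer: 19048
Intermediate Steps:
D(P) = 16 (D(P) = -8*(-2) = 16)
C(Z) = -39 - Z (C(Z) = (16 + (4 - Z)) - 59 = (20 - Z) - 59 = -39 - Z)
C(109) - 1*(-19196) = (-39 - 1*109) - 1*(-19196) = (-39 - 109) + 19196 = -148 + 19196 = 19048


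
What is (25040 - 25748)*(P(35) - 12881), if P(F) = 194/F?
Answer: 319053828/35 ≈ 9.1158e+6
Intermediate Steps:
(25040 - 25748)*(P(35) - 12881) = (25040 - 25748)*(194/35 - 12881) = -708*(194*(1/35) - 12881) = -708*(194/35 - 12881) = -708*(-450641/35) = 319053828/35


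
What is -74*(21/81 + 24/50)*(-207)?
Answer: 849298/75 ≈ 11324.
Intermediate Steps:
-74*(21/81 + 24/50)*(-207) = -74*(21*(1/81) + 24*(1/50))*(-207) = -74*(7/27 + 12/25)*(-207) = -74*499/675*(-207) = -36926/675*(-207) = 849298/75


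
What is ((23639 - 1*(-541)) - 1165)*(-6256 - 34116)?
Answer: -929161580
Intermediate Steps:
((23639 - 1*(-541)) - 1165)*(-6256 - 34116) = ((23639 + 541) - 1165)*(-40372) = (24180 - 1165)*(-40372) = 23015*(-40372) = -929161580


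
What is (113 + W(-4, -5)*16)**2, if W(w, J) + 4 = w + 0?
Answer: 225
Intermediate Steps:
W(w, J) = -4 + w (W(w, J) = -4 + (w + 0) = -4 + w)
(113 + W(-4, -5)*16)**2 = (113 + (-4 - 4)*16)**2 = (113 - 8*16)**2 = (113 - 128)**2 = (-15)**2 = 225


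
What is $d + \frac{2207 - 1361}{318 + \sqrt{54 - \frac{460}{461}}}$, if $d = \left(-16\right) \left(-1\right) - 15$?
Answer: $\frac{85307819}{23296865} - \frac{423 \sqrt{11264074}}{23296865} \approx 3.6008$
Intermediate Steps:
$d = 1$ ($d = 16 - 15 = 1$)
$d + \frac{2207 - 1361}{318 + \sqrt{54 - \frac{460}{461}}} = 1 + \frac{2207 - 1361}{318 + \sqrt{54 - \frac{460}{461}}} = 1 + \frac{846}{318 + \sqrt{54 - \frac{460}{461}}} = 1 + \frac{846}{318 + \sqrt{\frac{24434}{461}}} = 1 + \frac{846}{318 + \frac{\sqrt{11264074}}{461}}$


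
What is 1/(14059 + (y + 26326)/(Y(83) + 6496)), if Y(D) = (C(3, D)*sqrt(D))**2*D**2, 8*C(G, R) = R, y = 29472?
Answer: 3939456387/55384820915905 ≈ 7.1129e-5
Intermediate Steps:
C(G, R) = R/8
Y(D) = D**5/64 (Y(D) = ((D/8)*sqrt(D))**2*D**2 = (D**(3/2)/8)**2*D**2 = (D**3/64)*D**2 = D**5/64)
1/(14059 + (y + 26326)/(Y(83) + 6496)) = 1/(14059 + (29472 + 26326)/((1/64)*83**5 + 6496)) = 1/(14059 + 55798/((1/64)*3939040643 + 6496)) = 1/(14059 + 55798/(3939040643/64 + 6496)) = 1/(14059 + 55798/(3939456387/64)) = 1/(14059 + 55798*(64/3939456387)) = 1/(14059 + 3571072/3939456387) = 1/(55384820915905/3939456387) = 3939456387/55384820915905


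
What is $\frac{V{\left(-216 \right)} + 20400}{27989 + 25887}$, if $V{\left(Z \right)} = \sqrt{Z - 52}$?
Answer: $\frac{5100}{13469} + \frac{i \sqrt{67}}{26938} \approx 0.37865 + 0.00030386 i$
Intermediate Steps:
$V{\left(Z \right)} = \sqrt{-52 + Z}$
$\frac{V{\left(-216 \right)} + 20400}{27989 + 25887} = \frac{\sqrt{-52 - 216} + 20400}{27989 + 25887} = \frac{\sqrt{-268} + 20400}{53876} = \left(2 i \sqrt{67} + 20400\right) \frac{1}{53876} = \left(20400 + 2 i \sqrt{67}\right) \frac{1}{53876} = \frac{5100}{13469} + \frac{i \sqrt{67}}{26938}$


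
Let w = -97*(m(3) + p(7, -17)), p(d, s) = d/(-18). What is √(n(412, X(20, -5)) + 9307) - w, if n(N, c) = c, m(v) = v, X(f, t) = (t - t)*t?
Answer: 4559/18 + √9307 ≈ 349.75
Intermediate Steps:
X(f, t) = 0 (X(f, t) = 0*t = 0)
p(d, s) = -d/18 (p(d, s) = d*(-1/18) = -d/18)
w = -4559/18 (w = -97*(3 - 1/18*7) = -97*(3 - 7/18) = -97*47/18 = -4559/18 ≈ -253.28)
√(n(412, X(20, -5)) + 9307) - w = √(0 + 9307) - 1*(-4559/18) = √9307 + 4559/18 = 4559/18 + √9307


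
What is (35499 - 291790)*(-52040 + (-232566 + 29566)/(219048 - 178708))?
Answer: 26904104155530/2017 ≈ 1.3339e+10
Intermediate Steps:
(35499 - 291790)*(-52040 + (-232566 + 29566)/(219048 - 178708)) = -256291*(-52040 - 203000/40340) = -256291*(-52040 - 203000*1/40340) = -256291*(-52040 - 10150/2017) = -256291*(-104974830/2017) = 26904104155530/2017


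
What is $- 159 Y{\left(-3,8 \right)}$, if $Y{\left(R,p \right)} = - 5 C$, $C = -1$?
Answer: $-795$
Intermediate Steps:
$Y{\left(R,p \right)} = 5$ ($Y{\left(R,p \right)} = \left(-5\right) \left(-1\right) = 5$)
$- 159 Y{\left(-3,8 \right)} = \left(-159\right) 5 = -795$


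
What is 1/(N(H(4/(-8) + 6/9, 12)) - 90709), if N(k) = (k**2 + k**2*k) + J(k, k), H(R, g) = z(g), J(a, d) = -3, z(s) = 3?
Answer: -1/90676 ≈ -1.1028e-5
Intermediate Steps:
H(R, g) = 3
N(k) = -3 + k**2 + k**3 (N(k) = (k**2 + k**2*k) - 3 = (k**2 + k**3) - 3 = -3 + k**2 + k**3)
1/(N(H(4/(-8) + 6/9, 12)) - 90709) = 1/((-3 + 3**2 + 3**3) - 90709) = 1/((-3 + 9 + 27) - 90709) = 1/(33 - 90709) = 1/(-90676) = -1/90676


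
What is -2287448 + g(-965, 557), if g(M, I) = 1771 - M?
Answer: -2284712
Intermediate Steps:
-2287448 + g(-965, 557) = -2287448 + (1771 - 1*(-965)) = -2287448 + (1771 + 965) = -2287448 + 2736 = -2284712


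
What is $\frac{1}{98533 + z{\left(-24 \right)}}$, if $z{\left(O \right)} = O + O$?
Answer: $\frac{1}{98485} \approx 1.0154 \cdot 10^{-5}$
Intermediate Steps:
$z{\left(O \right)} = 2 O$
$\frac{1}{98533 + z{\left(-24 \right)}} = \frac{1}{98533 + 2 \left(-24\right)} = \frac{1}{98533 - 48} = \frac{1}{98485}$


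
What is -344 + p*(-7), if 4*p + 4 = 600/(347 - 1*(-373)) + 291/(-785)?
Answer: -6364333/18840 ≈ -337.81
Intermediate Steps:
p = -16661/18840 (p = -1 + (600/(347 - 1*(-373)) + 291/(-785))/4 = -1 + (600/(347 + 373) + 291*(-1/785))/4 = -1 + (600/720 - 291/785)/4 = -1 + (600*(1/720) - 291/785)/4 = -1 + (⅚ - 291/785)/4 = -1 + (¼)*(2179/4710) = -1 + 2179/18840 = -16661/18840 ≈ -0.88434)
-344 + p*(-7) = -344 - 16661/18840*(-7) = -344 + 116627/18840 = -6364333/18840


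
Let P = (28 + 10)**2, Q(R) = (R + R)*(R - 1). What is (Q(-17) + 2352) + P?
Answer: 4408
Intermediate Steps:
Q(R) = 2*R*(-1 + R) (Q(R) = (2*R)*(-1 + R) = 2*R*(-1 + R))
P = 1444 (P = 38**2 = 1444)
(Q(-17) + 2352) + P = (2*(-17)*(-1 - 17) + 2352) + 1444 = (2*(-17)*(-18) + 2352) + 1444 = (612 + 2352) + 1444 = 2964 + 1444 = 4408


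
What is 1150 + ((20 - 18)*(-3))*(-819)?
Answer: 6064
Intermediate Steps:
1150 + ((20 - 18)*(-3))*(-819) = 1150 + (2*(-3))*(-819) = 1150 - 6*(-819) = 1150 + 4914 = 6064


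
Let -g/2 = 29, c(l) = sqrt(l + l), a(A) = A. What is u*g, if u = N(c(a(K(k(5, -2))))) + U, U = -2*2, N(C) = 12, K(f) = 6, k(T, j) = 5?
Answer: -464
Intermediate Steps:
c(l) = sqrt(2)*sqrt(l) (c(l) = sqrt(2*l) = sqrt(2)*sqrt(l))
U = -4
g = -58 (g = -2*29 = -58)
u = 8 (u = 12 - 4 = 8)
u*g = 8*(-58) = -464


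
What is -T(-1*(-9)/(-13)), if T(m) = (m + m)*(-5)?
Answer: -90/13 ≈ -6.9231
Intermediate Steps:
T(m) = -10*m (T(m) = (2*m)*(-5) = -10*m)
-T(-1*(-9)/(-13)) = -(-10)*-1*(-9)/(-13) = -(-10)*9*(-1/13) = -(-10)*(-9)/13 = -1*90/13 = -90/13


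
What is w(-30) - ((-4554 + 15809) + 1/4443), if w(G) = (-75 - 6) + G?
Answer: -50499139/4443 ≈ -11366.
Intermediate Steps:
w(G) = -81 + G
w(-30) - ((-4554 + 15809) + 1/4443) = (-81 - 30) - ((-4554 + 15809) + 1/4443) = -111 - (11255 + 1/4443) = -111 - 1*50005966/4443 = -111 - 50005966/4443 = -50499139/4443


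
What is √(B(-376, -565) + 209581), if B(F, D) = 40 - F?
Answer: 3*√23333 ≈ 458.25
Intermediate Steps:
√(B(-376, -565) + 209581) = √((40 - 1*(-376)) + 209581) = √((40 + 376) + 209581) = √(416 + 209581) = √209997 = 3*√23333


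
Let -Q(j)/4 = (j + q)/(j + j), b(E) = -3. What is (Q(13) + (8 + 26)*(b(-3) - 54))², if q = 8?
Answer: 636855696/169 ≈ 3.7684e+6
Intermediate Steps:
Q(j) = -2*(8 + j)/j (Q(j) = -4*(j + 8)/(j + j) = -4*(8 + j)/(2*j) = -4*(8 + j)*1/(2*j) = -2*(8 + j)/j)
(Q(13) + (8 + 26)*(b(-3) - 54))² = ((-2 - 16/13) + (8 + 26)*(-3 - 54))² = ((-2 - 16*1/13) + 34*(-57))² = ((-2 - 16/13) - 1938)² = (-42/13 - 1938)² = (-25236/13)² = 636855696/169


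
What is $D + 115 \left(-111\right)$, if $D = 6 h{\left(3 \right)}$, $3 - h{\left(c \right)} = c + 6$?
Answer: $-12801$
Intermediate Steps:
$h{\left(c \right)} = -3 - c$ ($h{\left(c \right)} = 3 - \left(c + 6\right) = 3 - \left(6 + c\right) = -3 - c$)
$D = -36$ ($D = 6 \left(-3 - 3\right) = 6 \left(-6\right) = -36$)
$D + 115 \left(-111\right) = -36 + 115 \left(-111\right) = -36 - 12765 = -12801$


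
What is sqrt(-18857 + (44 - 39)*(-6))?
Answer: I*sqrt(18887) ≈ 137.43*I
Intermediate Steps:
sqrt(-18857 + (44 - 39)*(-6)) = sqrt(-18857 + 5*(-6)) = sqrt(-18857 - 30) = sqrt(-18887) = I*sqrt(18887)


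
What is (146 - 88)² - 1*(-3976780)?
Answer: 3980144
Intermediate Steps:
(146 - 88)² - 1*(-3976780) = 58² + 3976780 = 3364 + 3976780 = 3980144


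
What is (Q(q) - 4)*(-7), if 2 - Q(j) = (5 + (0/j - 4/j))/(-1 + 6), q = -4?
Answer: 112/5 ≈ 22.400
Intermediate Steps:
Q(j) = 1 + 4/(5*j) (Q(j) = 2 - (5 + (0/j - 4/j))/(-1 + 6) = 2 - (5 + (0 - 4/j))/5 = 2 - (5 - 4/j)/5 = 2 - (1 - 4/(5*j)) = 2 + (-1 + 4/(5*j)) = 1 + 4/(5*j))
(Q(q) - 4)*(-7) = ((⅘ - 4)/(-4) - 4)*(-7) = (-¼*(-16/5) - 4)*(-7) = (⅘ - 4)*(-7) = -16/5*(-7) = 112/5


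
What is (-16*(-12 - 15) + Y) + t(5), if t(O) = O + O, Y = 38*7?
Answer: 708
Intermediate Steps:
Y = 266
t(O) = 2*O
(-16*(-12 - 15) + Y) + t(5) = (-16*(-12 - 15) + 266) + 2*5 = (-16*(-27) + 266) + 10 = (-4*(-108) + 266) + 10 = (432 + 266) + 10 = 698 + 10 = 708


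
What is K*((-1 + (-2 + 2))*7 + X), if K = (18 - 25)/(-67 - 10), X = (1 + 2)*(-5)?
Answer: -2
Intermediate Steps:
X = -15 (X = 3*(-5) = -15)
K = 1/11 (K = -7/(-77) = -7*(-1/77) = 1/11 ≈ 0.090909)
K*((-1 + (-2 + 2))*7 + X) = ((-1 + (-2 + 2))*7 - 15)/11 = ((-1 + 0)*7 - 15)/11 = (-1*7 - 15)/11 = (-7 - 15)/11 = (1/11)*(-22) = -2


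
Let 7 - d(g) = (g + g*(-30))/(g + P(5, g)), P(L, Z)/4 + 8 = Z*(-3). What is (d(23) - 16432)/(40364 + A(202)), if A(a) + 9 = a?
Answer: -4681792/11558745 ≈ -0.40504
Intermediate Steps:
A(a) = -9 + a
P(L, Z) = -32 - 12*Z (P(L, Z) = -32 + 4*(Z*(-3)) = -32 + 4*(-3*Z) = -32 - 12*Z)
d(g) = 7 + 29*g/(-32 - 11*g) (d(g) = 7 - (g + g*(-30))/(g + (-32 - 12*g)) = 7 - (g - 30*g)/(-32 - 11*g) = 7 - (-29*g)/(-32 - 11*g) = 7 - (-29)*g/(-32 - 11*g) = 7 + 29*g/(-32 - 11*g))
(d(23) - 16432)/(40364 + A(202)) = (16*(14 + 3*23)/(32 + 11*23) - 16432)/(40364 + (-9 + 202)) = (16*(14 + 69)/(32 + 253) - 16432)/(40364 + 193) = (16*83/285 - 16432)/40557 = (16*(1/285)*83 - 16432)*(1/40557) = (1328/285 - 16432)*(1/40557) = -4681792/285*1/40557 = -4681792/11558745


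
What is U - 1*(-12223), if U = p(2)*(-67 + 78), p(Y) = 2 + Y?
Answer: 12267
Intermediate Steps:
U = 44 (U = (2 + 2)*(-67 + 78) = 4*11 = 44)
U - 1*(-12223) = 44 - 1*(-12223) = 44 + 12223 = 12267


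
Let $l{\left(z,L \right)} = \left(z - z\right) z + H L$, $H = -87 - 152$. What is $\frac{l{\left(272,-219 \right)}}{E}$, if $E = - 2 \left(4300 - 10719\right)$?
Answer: $\frac{52341}{12838} \approx 4.077$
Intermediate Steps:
$H = -239$ ($H = -87 - 152 = -239$)
$l{\left(z,L \right)} = - 239 L$ ($l{\left(z,L \right)} = \left(z - z\right) z - 239 L = 0 z - 239 L = 0 - 239 L = - 239 L$)
$E = 12838$ ($E = \left(-2\right) \left(-6419\right) = 12838$)
$\frac{l{\left(272,-219 \right)}}{E} = \frac{\left(-239\right) \left(-219\right)}{12838} = 52341 \cdot \frac{1}{12838} = \frac{52341}{12838}$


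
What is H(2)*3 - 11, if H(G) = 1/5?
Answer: -52/5 ≈ -10.400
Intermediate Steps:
H(G) = 1/5
H(2)*3 - 11 = (1/5)*3 - 11 = 3/5 - 11 = -52/5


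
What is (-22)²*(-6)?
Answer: -2904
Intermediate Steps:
(-22)²*(-6) = 484*(-6) = -2904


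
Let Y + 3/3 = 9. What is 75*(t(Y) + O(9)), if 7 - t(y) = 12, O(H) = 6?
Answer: 75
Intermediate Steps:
Y = 8 (Y = -1 + 9 = 8)
t(y) = -5 (t(y) = 7 - 1*12 = 7 - 12 = -5)
75*(t(Y) + O(9)) = 75*(-5 + 6) = 75*1 = 75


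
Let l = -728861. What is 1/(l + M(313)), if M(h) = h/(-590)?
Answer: -590/430028303 ≈ -1.3720e-6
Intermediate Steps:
M(h) = -h/590 (M(h) = h*(-1/590) = -h/590)
1/(l + M(313)) = 1/(-728861 - 1/590*313) = 1/(-728861 - 313/590) = 1/(-430028303/590) = -590/430028303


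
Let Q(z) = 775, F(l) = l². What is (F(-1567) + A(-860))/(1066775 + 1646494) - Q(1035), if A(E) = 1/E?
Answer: -1806282067961/2333411340 ≈ -774.09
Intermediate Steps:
(F(-1567) + A(-860))/(1066775 + 1646494) - Q(1035) = ((-1567)² + 1/(-860))/(1066775 + 1646494) - 1*775 = (2455489 - 1/860)/2713269 - 775 = (2111720539/860)*(1/2713269) - 775 = 2111720539/2333411340 - 775 = -1806282067961/2333411340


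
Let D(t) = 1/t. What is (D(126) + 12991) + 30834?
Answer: 5521951/126 ≈ 43825.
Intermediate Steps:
(D(126) + 12991) + 30834 = (1/126 + 12991) + 30834 = 1636867/126 + 30834 = 5521951/126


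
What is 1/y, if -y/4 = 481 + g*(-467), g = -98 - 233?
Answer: -1/620232 ≈ -1.6123e-6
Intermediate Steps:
g = -331
y = -620232 (y = -4*(481 - 331*(-467)) = -4*(481 + 154577) = -4*155058 = -620232)
1/y = 1/(-620232) = -1/620232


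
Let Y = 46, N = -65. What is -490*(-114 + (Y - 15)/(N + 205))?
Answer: 111503/2 ≈ 55752.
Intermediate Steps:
-490*(-114 + (Y - 15)/(N + 205)) = -490*(-114 + (46 - 15)/(-65 + 205)) = -490*(-114 + 31/140) = -490*(-15929/140) = 111503/2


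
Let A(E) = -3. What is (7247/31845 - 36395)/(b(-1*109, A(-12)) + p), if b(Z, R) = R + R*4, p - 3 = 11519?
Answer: -1158991528/366440415 ≈ -3.1628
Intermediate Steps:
p = 11522 (p = 3 + 11519 = 11522)
b(Z, R) = 5*R (b(Z, R) = R + 4*R = 5*R)
(7247/31845 - 36395)/(b(-1*109, A(-12)) + p) = (7247/31845 - 36395)/(5*(-3) + 11522) = (7247*(1/31845) - 36395)/(-15 + 11522) = (7247/31845 - 36395)/11507 = -1158991528/31845*1/11507 = -1158991528/366440415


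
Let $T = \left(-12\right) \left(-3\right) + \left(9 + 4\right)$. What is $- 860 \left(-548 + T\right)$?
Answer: $429140$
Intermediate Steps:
$T = 49$ ($T = 36 + 13 = 49$)
$- 860 \left(-548 + T\right) = - 860 \left(-548 + 49\right) = \left(-860\right) \left(-499\right) = 429140$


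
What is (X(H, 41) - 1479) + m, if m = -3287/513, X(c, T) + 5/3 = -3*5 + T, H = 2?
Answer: -39449/27 ≈ -1461.1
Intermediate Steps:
X(c, T) = -50/3 + T (X(c, T) = -5/3 + (-3*5 + T) = -5/3 + (-15 + T) = -50/3 + T)
m = -173/27 (m = -3287*1/513 = -173/27 ≈ -6.4074)
(X(H, 41) - 1479) + m = ((-50/3 + 41) - 1479) - 173/27 = (73/3 - 1479) - 173/27 = -4364/3 - 173/27 = -39449/27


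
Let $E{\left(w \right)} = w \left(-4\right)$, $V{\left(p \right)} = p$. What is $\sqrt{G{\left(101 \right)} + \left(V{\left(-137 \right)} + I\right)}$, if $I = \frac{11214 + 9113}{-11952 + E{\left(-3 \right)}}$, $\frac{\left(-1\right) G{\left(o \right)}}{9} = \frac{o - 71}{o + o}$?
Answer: $\frac{i \sqrt{50914396979895}}{602970} \approx 11.834 i$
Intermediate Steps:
$E{\left(w \right)} = - 4 w$
$G{\left(o \right)} = - \frac{9 \left(-71 + o\right)}{2 o}$ ($G{\left(o \right)} = - 9 \frac{o - 71}{o + o} = - 9 \frac{-71 + o}{2 o} = - \frac{9 \left(-71 + o\right)}{2 o}$)
$I = - \frac{20327}{11940}$ ($I = \frac{11214 + 9113}{-11952 - -12} = \frac{20327}{-11952 + 12} = \frac{20327}{-11940} = 20327 \left(- \frac{1}{11940}\right) = - \frac{20327}{11940} \approx -1.7024$)
$\sqrt{G{\left(101 \right)} + \left(V{\left(-137 \right)} + I\right)} = \sqrt{\frac{9 \left(71 - 101\right)}{2 \cdot 101} - \frac{1656107}{11940}} = \sqrt{\frac{9}{2} \cdot \frac{1}{101} \left(71 - 101\right) - \frac{1656107}{11940}} = \sqrt{\frac{9}{2} \cdot \frac{1}{101} \left(-30\right) - \frac{1656107}{11940}} = \sqrt{- \frac{135}{101} - \frac{1656107}{11940}} = \sqrt{- \frac{168878707}{1205940}} = \frac{i \sqrt{50914396979895}}{602970}$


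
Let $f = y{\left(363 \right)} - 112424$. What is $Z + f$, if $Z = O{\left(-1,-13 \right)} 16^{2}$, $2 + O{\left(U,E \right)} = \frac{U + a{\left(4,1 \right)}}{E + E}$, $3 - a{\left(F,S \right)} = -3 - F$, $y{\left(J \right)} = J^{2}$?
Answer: $\frac{243677}{13} \approx 18744.0$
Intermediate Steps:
$a{\left(F,S \right)} = 6 + F$ ($a{\left(F,S \right)} = 3 - \left(-3 - F\right) = 3 + \left(3 + F\right) = 6 + F$)
$O{\left(U,E \right)} = -2 + \frac{10 + U}{2 E}$ ($O{\left(U,E \right)} = -2 + \frac{U + \left(6 + 4\right)}{E + E} = -2 + \frac{U + 10}{2 E} = -2 + \left(10 + U\right) \frac{1}{2 E} = -2 + \frac{10 + U}{2 E}$)
$f = 19345$ ($f = 363^{2} - 112424 = 131769 - 112424 = 19345$)
$Z = - \frac{7808}{13}$ ($Z = \frac{10 - 1 - -52}{2 \left(-13\right)} 16^{2} = \frac{1}{2} \left(- \frac{1}{13}\right) \left(10 - 1 + 52\right) 256 = \frac{1}{2} \left(- \frac{1}{13}\right) 61 \cdot 256 = \left(- \frac{61}{26}\right) 256 = - \frac{7808}{13} \approx -600.62$)
$Z + f = - \frac{7808}{13} + 19345 = \frac{243677}{13}$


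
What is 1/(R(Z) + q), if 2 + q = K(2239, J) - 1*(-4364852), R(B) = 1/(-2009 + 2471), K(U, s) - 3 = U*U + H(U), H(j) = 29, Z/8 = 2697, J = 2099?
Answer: 462/4332637387 ≈ 1.0663e-7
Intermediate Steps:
Z = 21576 (Z = 8*2697 = 21576)
K(U, s) = 32 + U² (K(U, s) = 3 + (U*U + 29) = 3 + (U² + 29) = 3 + (29 + U²) = 32 + U²)
R(B) = 1/462
q = 9378003 (q = -2 + ((32 + 2239²) - 1*(-4364852)) = -2 + ((32 + 5013121) + 4364852) = -2 + (5013153 + 4364852) = -2 + 9378005 = 9378003)
1/(R(Z) + q) = 1/(1/462 + 9378003) = 1/(4332637387/462) = 462/4332637387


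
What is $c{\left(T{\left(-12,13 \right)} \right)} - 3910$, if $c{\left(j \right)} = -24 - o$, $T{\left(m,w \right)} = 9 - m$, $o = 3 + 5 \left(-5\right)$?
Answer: $-3912$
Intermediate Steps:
$o = -22$ ($o = 3 - 25 = -22$)
$c{\left(j \right)} = -2$ ($c{\left(j \right)} = -24 - -22 = -24 + 22 = -2$)
$c{\left(T{\left(-12,13 \right)} \right)} - 3910 = -2 - 3910 = -3912$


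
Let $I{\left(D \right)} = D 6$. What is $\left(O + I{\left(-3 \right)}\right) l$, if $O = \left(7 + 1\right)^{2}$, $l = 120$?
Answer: $5520$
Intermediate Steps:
$I{\left(D \right)} = 6 D$
$O = 64$ ($O = 8^{2} = 64$)
$\left(O + I{\left(-3 \right)}\right) l = \left(64 + 6 \left(-3\right)\right) 120 = \left(64 - 18\right) 120 = 46 \cdot 120 = 5520$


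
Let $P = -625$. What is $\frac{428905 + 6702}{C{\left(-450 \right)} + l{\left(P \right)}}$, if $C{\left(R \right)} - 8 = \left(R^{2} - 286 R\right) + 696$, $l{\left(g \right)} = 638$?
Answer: $\frac{435607}{332542} \approx 1.3099$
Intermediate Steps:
$C{\left(R \right)} = 704 + R^{2} - 286 R$ ($C{\left(R \right)} = 8 + \left(\left(R^{2} - 286 R\right) + 696\right) = 8 + \left(696 + R^{2} - 286 R\right) = 704 + R^{2} - 286 R$)
$\frac{428905 + 6702}{C{\left(-450 \right)} + l{\left(P \right)}} = \frac{428905 + 6702}{\left(704 + \left(-450\right)^{2} - -128700\right) + 638} = \frac{435607}{\left(704 + 202500 + 128700\right) + 638} = \frac{435607}{331904 + 638} = \frac{435607}{332542}$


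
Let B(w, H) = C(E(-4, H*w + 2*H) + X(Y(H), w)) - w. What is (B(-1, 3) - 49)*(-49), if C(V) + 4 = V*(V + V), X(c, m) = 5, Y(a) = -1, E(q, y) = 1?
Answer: -980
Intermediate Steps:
C(V) = -4 + 2*V² (C(V) = -4 + V*(V + V) = -4 + V*(2*V) = -4 + 2*V²)
B(w, H) = 68 - w (B(w, H) = (-4 + 2*(1 + 5)²) - w = (-4 + 2*6²) - w = (-4 + 2*36) - w = (-4 + 72) - w = 68 - w)
(B(-1, 3) - 49)*(-49) = ((68 - 1*(-1)) - 49)*(-49) = ((68 + 1) - 49)*(-49) = (69 - 49)*(-49) = 20*(-49) = -980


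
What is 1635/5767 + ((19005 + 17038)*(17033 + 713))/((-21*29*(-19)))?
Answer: 27734602567/501729 ≈ 55278.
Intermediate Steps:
1635/5767 + ((19005 + 17038)*(17033 + 713))/((-21*29*(-19))) = 1635*(1/5767) + (36043*17746)/((-609*(-19))) = 1635/5767 + 639619078/11571 = 1635/5767 + 639619078*(1/11571) = 1635/5767 + 4809166/87 = 27734602567/501729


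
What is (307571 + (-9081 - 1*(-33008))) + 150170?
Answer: 481668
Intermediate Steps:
(307571 + (-9081 - 1*(-33008))) + 150170 = (307571 + (-9081 + 33008)) + 150170 = (307571 + 23927) + 150170 = 331498 + 150170 = 481668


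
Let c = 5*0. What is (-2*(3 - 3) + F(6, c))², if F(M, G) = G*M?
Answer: 0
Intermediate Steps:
c = 0
(-2*(3 - 3) + F(6, c))² = (-2*(3 - 3) + 0*6)² = (-2*0 + 0)² = (0 + 0)² = 0² = 0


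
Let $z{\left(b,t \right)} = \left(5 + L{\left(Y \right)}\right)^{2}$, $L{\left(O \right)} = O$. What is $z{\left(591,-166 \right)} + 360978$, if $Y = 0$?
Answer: $361003$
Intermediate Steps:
$z{\left(b,t \right)} = 25$ ($z{\left(b,t \right)} = \left(5 + 0\right)^{2} = 5^{2} = 25$)
$z{\left(591,-166 \right)} + 360978 = 25 + 360978 = 361003$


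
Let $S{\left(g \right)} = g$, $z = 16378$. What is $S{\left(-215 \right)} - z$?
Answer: $-16593$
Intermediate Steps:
$S{\left(-215 \right)} - z = -215 - 16378 = -16593$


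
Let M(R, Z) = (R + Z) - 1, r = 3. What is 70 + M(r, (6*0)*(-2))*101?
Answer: 272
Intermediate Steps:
M(R, Z) = -1 + R + Z
70 + M(r, (6*0)*(-2))*101 = 70 + (-1 + 3 + (6*0)*(-2))*101 = 70 + (-1 + 3 + 0*(-2))*101 = 70 + (-1 + 3 + 0)*101 = 70 + 2*101 = 70 + 202 = 272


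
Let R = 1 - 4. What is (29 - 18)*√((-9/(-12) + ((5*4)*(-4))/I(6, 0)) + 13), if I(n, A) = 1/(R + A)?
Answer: 11*√1015/2 ≈ 175.22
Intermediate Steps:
R = -3
I(n, A) = 1/(-3 + A)
(29 - 18)*√((-9/(-12) + ((5*4)*(-4))/I(6, 0)) + 13) = (29 - 18)*√((-9/(-12) + ((5*4)*(-4))/(1/(-3 + 0))) + 13) = 11*√((-9*(-1/12) + (20*(-4))/(1/(-3))) + 13) = 11*√((¾ - 80/(-⅓)) + 13) = 11*√((¾ - 80*(-3)) + 13) = 11*√((¾ + 240) + 13) = 11*√(963/4 + 13) = 11*√(1015/4) = 11*(√1015/2) = 11*√1015/2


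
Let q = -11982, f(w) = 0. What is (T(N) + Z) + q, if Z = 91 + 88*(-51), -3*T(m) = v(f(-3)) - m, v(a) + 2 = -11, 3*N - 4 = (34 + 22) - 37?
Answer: -147349/9 ≈ -16372.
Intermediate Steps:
N = 23/3 (N = 4/3 + ((34 + 22) - 37)/3 = 4/3 + (56 - 37)/3 = 4/3 + (⅓)*19 = 4/3 + 19/3 = 23/3 ≈ 7.6667)
v(a) = -13 (v(a) = -2 - 11 = -13)
T(m) = 13/3 + m/3 (T(m) = -(-13 - m)/3 = 13/3 + m/3)
Z = -4397 (Z = 91 - 4488 = -4397)
(T(N) + Z) + q = ((13/3 + (⅓)*(23/3)) - 4397) - 11982 = ((13/3 + 23/9) - 4397) - 11982 = (62/9 - 4397) - 11982 = -39511/9 - 11982 = -147349/9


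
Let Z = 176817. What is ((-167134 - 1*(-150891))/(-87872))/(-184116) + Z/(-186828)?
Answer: -238388485601699/251885264095488 ≈ -0.94642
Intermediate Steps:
((-167134 - 1*(-150891))/(-87872))/(-184116) + Z/(-186828) = ((-167134 - 1*(-150891))/(-87872))/(-184116) + 176817/(-186828) = ((-167134 + 150891)*(-1/87872))*(-1/184116) + 176817*(-1/186828) = -16243*(-1/87872)*(-1/184116) - 58939/62276 = (16243/87872)*(-1/184116) - 58939/62276 = -16243/16178641152 - 58939/62276 = -238388485601699/251885264095488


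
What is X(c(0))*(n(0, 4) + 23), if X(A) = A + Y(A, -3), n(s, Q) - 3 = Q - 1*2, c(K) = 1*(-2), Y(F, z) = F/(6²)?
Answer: -518/9 ≈ -57.556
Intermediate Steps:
Y(F, z) = F/36
c(K) = -2
n(s, Q) = 1 + Q (n(s, Q) = 3 + (Q - 1*2) = 3 + (Q - 2) = 3 + (-2 + Q) = 1 + Q)
X(A) = 37*A/36 (X(A) = A + A/36 = 37*A/36)
X(c(0))*(n(0, 4) + 23) = ((37/36)*(-2))*((1 + 4) + 23) = -37*(5 + 23)/18 = -37/18*28 = -518/9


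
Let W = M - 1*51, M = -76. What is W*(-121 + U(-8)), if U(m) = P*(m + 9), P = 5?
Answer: 14732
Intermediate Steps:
U(m) = 45 + 5*m (U(m) = 5*(m + 9) = 5*(9 + m) = 45 + 5*m)
W = -127 (W = -76 - 1*51 = -76 - 51 = -127)
W*(-121 + U(-8)) = -127*(-121 + (45 + 5*(-8))) = -127*(-121 + (45 - 40)) = -127*(-121 + 5) = -127*(-116) = 14732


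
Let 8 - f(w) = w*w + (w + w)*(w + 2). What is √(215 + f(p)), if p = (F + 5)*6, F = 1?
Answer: I*√3809 ≈ 61.717*I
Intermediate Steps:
p = 36 (p = (1 + 5)*6 = 6*6 = 36)
f(w) = 8 - w² - 2*w*(2 + w) (f(w) = 8 - (w*w + (w + w)*(w + 2)) = 8 - (w² + (2*w)*(2 + w)) = 8 - (w² + 2*w*(2 + w)) = 8 + (-w² - 2*w*(2 + w)) = 8 - w² - 2*w*(2 + w))
√(215 + f(p)) = √(215 + (8 - 4*36 - 3*36²)) = √(215 + (8 - 144 - 3*1296)) = √(215 + (8 - 144 - 3888)) = √(215 - 4024) = √(-3809) = I*√3809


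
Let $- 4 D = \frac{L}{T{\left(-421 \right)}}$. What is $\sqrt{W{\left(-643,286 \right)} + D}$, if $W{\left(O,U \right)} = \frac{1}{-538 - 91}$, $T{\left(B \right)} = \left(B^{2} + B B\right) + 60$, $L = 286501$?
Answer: $\frac{i \sqrt{40504143728640646}}{446013836} \approx 0.45123 i$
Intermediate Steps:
$T{\left(B \right)} = 60 + 2 B^{2}$ ($T{\left(B \right)} = \left(B^{2} + B^{2}\right) + 60 = 2 B^{2} + 60 = 60 + 2 B^{2}$)
$W{\left(O,U \right)} = - \frac{1}{629}$ ($W{\left(O,U \right)} = \frac{1}{-629} = - \frac{1}{629}$)
$D = - \frac{286501}{1418168}$ ($D = - \frac{286501 \frac{1}{60 + 2 \left(-421\right)^{2}}}{4} = - \frac{286501 \frac{1}{60 + 2 \cdot 177241}}{4} = - \frac{286501 \frac{1}{60 + 354482}}{4} = - \frac{286501 \cdot \frac{1}{354542}}{4} = \left(- \frac{1}{4}\right) \frac{286501}{354542} = - \frac{286501}{1418168} \approx -0.20202$)
$\sqrt{W{\left(-643,286 \right)} + D} = \sqrt{- \frac{1}{629} - \frac{286501}{1418168}} = \sqrt{- \frac{181627297}{892027672}} = \frac{i \sqrt{40504143728640646}}{446013836}$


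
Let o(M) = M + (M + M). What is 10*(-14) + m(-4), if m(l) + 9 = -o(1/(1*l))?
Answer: -593/4 ≈ -148.25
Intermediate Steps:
o(M) = 3*M (o(M) = M + 2*M = 3*M)
m(l) = -9 - 3/l (m(l) = -9 - 3/(1*l) = -9 - 3/l)
10*(-14) + m(-4) = 10*(-14) + (-9 - 3/(-4)) = -140 + (-9 - 3*(-¼)) = -140 + (-9 + ¾) = -140 - 33/4 = -593/4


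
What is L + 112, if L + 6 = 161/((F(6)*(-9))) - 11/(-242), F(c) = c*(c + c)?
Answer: 754121/7128 ≈ 105.80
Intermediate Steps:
F(c) = 2*c**2 (F(c) = c*(2*c) = 2*c**2)
L = -44215/7128 (L = -6 + (161/(((2*6**2)*(-9))) - 11/(-242)) = -6 + (161/(((2*36)*(-9))) - 11*(-1/242)) = -6 + (161/((72*(-9))) + 1/22) = -6 + (161/(-648) + 1/22) = -6 + (161*(-1/648) + 1/22) = -6 + (-161/648 + 1/22) = -6 - 1447/7128 = -44215/7128 ≈ -6.2030)
L + 112 = -44215/7128 + 112 = 754121/7128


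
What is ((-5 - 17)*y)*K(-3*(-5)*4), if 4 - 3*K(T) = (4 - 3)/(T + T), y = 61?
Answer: -321409/180 ≈ -1785.6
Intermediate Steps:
K(T) = 4/3 - 1/(6*T) (K(T) = 4/3 - (4 - 3)/(3*(T + T)) = 4/3 - 1/(3*(2*T)) = 4/3 - 1/(2*T)/3 = 4/3 - 1/(6*T))
((-5 - 17)*y)*K(-3*(-5)*4) = ((-5 - 17)*61)*((-1 + 8*(-3*(-5)*4))/(6*((-3*(-5)*4)))) = (-22*61)*((-1 + 8*(15*4))/(6*((15*4)))) = -671*(-1 + 8*60)/(3*60) = -671*(-1 + 480)/(3*60) = -671*479/(3*60) = -1342*479/360 = -321409/180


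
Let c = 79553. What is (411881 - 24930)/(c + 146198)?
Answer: 386951/225751 ≈ 1.7141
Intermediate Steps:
(411881 - 24930)/(c + 146198) = (411881 - 24930)/(79553 + 146198) = 386951/225751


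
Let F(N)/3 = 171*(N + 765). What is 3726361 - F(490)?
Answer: 3082546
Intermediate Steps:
F(N) = 392445 + 513*N (F(N) = 3*(171*(N + 765)) = 3*(171*(765 + N)) = 3*(130815 + 171*N) = 392445 + 513*N)
3726361 - F(490) = 3726361 - (392445 + 513*490) = 3726361 - (392445 + 251370) = 3726361 - 1*643815 = 3726361 - 643815 = 3082546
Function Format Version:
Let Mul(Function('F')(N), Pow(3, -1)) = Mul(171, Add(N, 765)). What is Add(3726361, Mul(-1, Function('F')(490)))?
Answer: 3082546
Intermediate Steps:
Function('F')(N) = Add(392445, Mul(513, N)) (Function('F')(N) = Mul(3, Mul(171, Add(N, 765))) = Mul(3, Mul(171, Add(765, N))) = Mul(3, Add(130815, Mul(171, N))) = Add(392445, Mul(513, N)))
Add(3726361, Mul(-1, Function('F')(490))) = Add(3726361, Mul(-1, Add(392445, Mul(513, 490)))) = Add(3726361, Mul(-1, Add(392445, 251370))) = Add(3726361, Mul(-1, 643815)) = Add(3726361, -643815) = 3082546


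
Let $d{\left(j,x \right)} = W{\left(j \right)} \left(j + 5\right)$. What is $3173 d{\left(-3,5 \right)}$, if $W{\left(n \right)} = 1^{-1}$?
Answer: $6346$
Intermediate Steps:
$W{\left(n \right)} = 1$
$d{\left(j,x \right)} = 5 + j$ ($d{\left(j,x \right)} = 1 \left(j + 5\right) = 1 \left(5 + j\right) = 5 + j$)
$3173 d{\left(-3,5 \right)} = 3173 \left(5 - 3\right) = 3173 \cdot 2 = 6346$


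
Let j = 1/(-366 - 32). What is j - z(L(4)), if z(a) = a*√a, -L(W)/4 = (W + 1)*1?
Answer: -1/398 + 40*I*√5 ≈ -0.0025126 + 89.443*I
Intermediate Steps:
L(W) = -4 - 4*W (L(W) = -4*(W + 1) = -4*(1 + W) = -4 - 4*W)
z(a) = a^(3/2)
j = -1/398 (j = 1/(-398) = -1/398 ≈ -0.0025126)
j - z(L(4)) = -1/398 - (-4 - 4*4)^(3/2) = -1/398 - (-4 - 16)^(3/2) = -1/398 - (-20)^(3/2) = -1/398 - (-40)*I*√5 = -1/398 + 40*I*√5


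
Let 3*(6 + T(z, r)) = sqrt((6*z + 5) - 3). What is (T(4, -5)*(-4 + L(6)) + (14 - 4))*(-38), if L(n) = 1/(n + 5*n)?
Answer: -3857/3 + 2717*sqrt(26)/54 ≈ -1029.1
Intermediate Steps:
T(z, r) = -6 + sqrt(2 + 6*z)/3 (T(z, r) = -6 + sqrt((6*z + 5) - 3)/3 = -6 + sqrt((5 + 6*z) - 3)/3 = -6 + sqrt(2 + 6*z)/3)
L(n) = 1/(6*n)
(T(4, -5)*(-4 + L(6)) + (14 - 4))*(-38) = ((-6 + sqrt(2 + 6*4)/3)*(-4 + (1/6)/6) + (14 - 4))*(-38) = ((-6 + sqrt(2 + 24)/3)*(-4 + (1/6)*(1/6)) + 10)*(-38) = ((-6 + sqrt(26)/3)*(-4 + 1/36) + 10)*(-38) = ((-6 + sqrt(26)/3)*(-143/36) + 10)*(-38) = ((143/6 - 143*sqrt(26)/108) + 10)*(-38) = (203/6 - 143*sqrt(26)/108)*(-38) = -3857/3 + 2717*sqrt(26)/54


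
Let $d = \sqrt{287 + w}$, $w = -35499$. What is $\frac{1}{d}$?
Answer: $- \frac{i \sqrt{8803}}{17606} \approx - 0.0053291 i$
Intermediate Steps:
$d = 2 i \sqrt{8803}$ ($d = \sqrt{287 - 35499} = \sqrt{-35212} = 2 i \sqrt{8803} \approx 187.65 i$)
$\frac{1}{d} = \frac{1}{2 i \sqrt{8803}} = - \frac{i \sqrt{8803}}{17606}$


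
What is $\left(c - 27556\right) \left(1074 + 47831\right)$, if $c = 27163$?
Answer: $-19219665$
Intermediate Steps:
$\left(c - 27556\right) \left(1074 + 47831\right) = \left(27163 - 27556\right) \left(1074 + 47831\right) = \left(-393\right) 48905 = -19219665$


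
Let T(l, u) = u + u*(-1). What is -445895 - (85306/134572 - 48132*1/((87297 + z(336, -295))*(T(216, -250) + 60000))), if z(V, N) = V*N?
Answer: -2484033298870489/5570885000 ≈ -4.4590e+5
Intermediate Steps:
z(V, N) = N*V
T(l, u) = 0 (T(l, u) = u - u = 0)
-445895 - (85306/134572 - 48132*1/((87297 + z(336, -295))*(T(216, -250) + 60000))) = -445895 - (85306/134572 - 48132*1/((0 + 60000)*(87297 - 295*336))) = -445895 - (85306*(1/134572) - 48132*1/(60000*(87297 - 99120))) = -445895 - (2509/3958 - 48132/(60000*(-11823))) = -445895 - (2509/3958 - 48132/(-709380000)) = -445895 - (2509/3958 - 48132*(-1/709380000)) = -445895 - (2509/3958 + 191/2815000) = -445895 - 1*3531795489/5570885000 = -445895 - 3531795489/5570885000 = -2484033298870489/5570885000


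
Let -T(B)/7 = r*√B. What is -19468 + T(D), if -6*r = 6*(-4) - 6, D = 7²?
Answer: -19713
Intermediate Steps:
D = 49
r = 5 (r = -(6*(-4) - 6)/6 = -(-24 - 6)/6 = -⅙*(-30) = 5)
T(B) = -35*√B
-19468 + T(D) = -19468 - 35*√49 = -19468 - 35*7 = -19468 - 245 = -19713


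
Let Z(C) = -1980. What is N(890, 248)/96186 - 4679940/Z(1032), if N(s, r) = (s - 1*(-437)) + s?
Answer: 2500828325/1058046 ≈ 2363.6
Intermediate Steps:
N(s, r) = 437 + 2*s (N(s, r) = (s + 437) + s = (437 + s) + s = 437 + 2*s)
N(890, 248)/96186 - 4679940/Z(1032) = (437 + 2*890)/96186 - 4679940/(-1980) = (437 + 1780)*(1/96186) - 4679940*(-1/1980) = 2217*(1/96186) + 77999/33 = 739/32062 + 77999/33 = 2500828325/1058046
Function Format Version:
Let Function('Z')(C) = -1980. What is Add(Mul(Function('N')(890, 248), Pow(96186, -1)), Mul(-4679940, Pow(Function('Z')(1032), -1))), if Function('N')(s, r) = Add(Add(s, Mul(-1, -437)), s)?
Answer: Rational(2500828325, 1058046) ≈ 2363.6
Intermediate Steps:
Function('N')(s, r) = Add(437, Mul(2, s)) (Function('N')(s, r) = Add(Add(s, 437), s) = Add(Add(437, s), s) = Add(437, Mul(2, s)))
Add(Mul(Function('N')(890, 248), Pow(96186, -1)), Mul(-4679940, Pow(Function('Z')(1032), -1))) = Add(Mul(Add(437, Mul(2, 890)), Pow(96186, -1)), Mul(-4679940, Pow(-1980, -1))) = Add(Mul(Add(437, 1780), Rational(1, 96186)), Mul(-4679940, Rational(-1, 1980))) = Add(Mul(2217, Rational(1, 96186)), Rational(77999, 33)) = Add(Rational(739, 32062), Rational(77999, 33)) = Rational(2500828325, 1058046)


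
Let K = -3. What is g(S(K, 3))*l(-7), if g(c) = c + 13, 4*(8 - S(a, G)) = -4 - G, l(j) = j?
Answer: -637/4 ≈ -159.25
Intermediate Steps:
S(a, G) = 9 + G/4 (S(a, G) = 8 - (-4 - G)/4 = 8 + (1 + G/4) = 9 + G/4)
g(c) = 13 + c
g(S(K, 3))*l(-7) = (13 + (9 + (¼)*3))*(-7) = (13 + (9 + ¾))*(-7) = (13 + 39/4)*(-7) = (91/4)*(-7) = -637/4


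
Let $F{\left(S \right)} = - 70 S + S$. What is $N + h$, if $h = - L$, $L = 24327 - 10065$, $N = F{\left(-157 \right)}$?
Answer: $-3429$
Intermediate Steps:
$F{\left(S \right)} = - 69 S$
$N = 10833$ ($N = \left(-69\right) \left(-157\right) = 10833$)
$L = 14262$
$h = -14262$ ($h = \left(-1\right) 14262 = -14262$)
$N + h = 10833 - 14262 = -3429$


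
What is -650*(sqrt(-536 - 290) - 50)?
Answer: 32500 - 650*I*sqrt(826) ≈ 32500.0 - 18681.0*I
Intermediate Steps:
-650*(sqrt(-536 - 290) - 50) = -650*(sqrt(-826) - 50) = -650*(I*sqrt(826) - 50) = -650*(-50 + I*sqrt(826)) = 32500 - 650*I*sqrt(826)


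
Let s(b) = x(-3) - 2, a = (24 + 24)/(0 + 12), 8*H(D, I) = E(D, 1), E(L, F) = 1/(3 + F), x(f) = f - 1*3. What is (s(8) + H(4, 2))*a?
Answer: -255/8 ≈ -31.875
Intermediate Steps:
x(f) = -3 + f (x(f) = f - 3 = -3 + f)
H(D, I) = 1/32 (H(D, I) = 1/(8*(3 + 1)) = (⅛)/4 = (⅛)*(¼) = 1/32)
a = 4 (a = 48/12 = 48*(1/12) = 4)
s(b) = -8 (s(b) = (-3 - 3) - 2 = -6 - 2 = -8)
(s(8) + H(4, 2))*a = (-8 + 1/32)*4 = -255/32*4 = -255/8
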